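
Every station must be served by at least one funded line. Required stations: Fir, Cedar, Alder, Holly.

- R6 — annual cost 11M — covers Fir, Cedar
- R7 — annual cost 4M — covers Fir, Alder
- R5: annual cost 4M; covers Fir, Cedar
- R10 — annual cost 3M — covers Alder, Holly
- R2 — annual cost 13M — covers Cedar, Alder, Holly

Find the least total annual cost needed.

Choose R5 and R10: together they cover Fir, Cedar, Alder, Holly — every station.
Total annual cost: 4 + 3 = 7.
No cover costs less than 7.

7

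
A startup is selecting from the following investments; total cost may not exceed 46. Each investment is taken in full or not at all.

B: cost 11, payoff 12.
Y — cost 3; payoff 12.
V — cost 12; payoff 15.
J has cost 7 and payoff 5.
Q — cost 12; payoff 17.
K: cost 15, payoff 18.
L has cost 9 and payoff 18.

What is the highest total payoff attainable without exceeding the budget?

This is an integer program with binary decision variables.
Allowing fractional choices, the relaxed optimum would be about 74.0, but investments are indivisible.
Y + J + Q + K + L: cost 3 + 7 + 12 + 15 + 9 = 46 ≤ 46, payoff 12 + 5 + 17 + 18 + 18 = 70.
Y + V + J + K + L: cost 3 + 12 + 7 + 15 + 9 = 46 ≤ 46, payoff 12 + 15 + 5 + 18 + 18 = 68.
Y + V + J + Q + L: cost 3 + 12 + 7 + 12 + 9 = 43 ≤ 46, payoff 12 + 15 + 5 + 17 + 18 = 67.
Best is Y, J, Q, K, and L with total payoff 70.

70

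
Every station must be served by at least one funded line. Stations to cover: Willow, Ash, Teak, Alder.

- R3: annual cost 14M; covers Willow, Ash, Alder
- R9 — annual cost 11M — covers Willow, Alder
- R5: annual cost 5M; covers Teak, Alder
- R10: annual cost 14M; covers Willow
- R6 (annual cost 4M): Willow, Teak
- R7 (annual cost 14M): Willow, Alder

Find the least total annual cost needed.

18

The greedy cost-per-new-station heuristic would pick R6, R5, and R3 for 23, but a cheaper cover exists.
Choose R3 and R6: together they cover Willow, Ash, Teak, Alder — every station.
Total annual cost: 14 + 4 = 18.
No cover costs less than 18.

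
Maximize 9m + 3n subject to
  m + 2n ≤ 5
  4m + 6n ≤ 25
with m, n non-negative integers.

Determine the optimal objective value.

45

(m,n)=(5,0): 1·5+2·0=5≤5, 4·5+6·0=20≤25, objective 45.
(m,n)=(4,0): 1·4+2·0=4≤5, 4·4+6·0=16≤25, objective 36.
Maximum is 45 at (m,n)=(5,0).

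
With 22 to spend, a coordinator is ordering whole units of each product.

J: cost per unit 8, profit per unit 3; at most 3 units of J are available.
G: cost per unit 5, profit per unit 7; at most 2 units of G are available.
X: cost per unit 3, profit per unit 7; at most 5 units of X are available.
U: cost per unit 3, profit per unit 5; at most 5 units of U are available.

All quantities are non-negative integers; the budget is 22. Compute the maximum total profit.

X has the best ratio (7/3); taking only X gives at most 5×7 = 35 (stopped by the supply cap of 5).
Mixing does better — 5×X and 2×U: cost 21 ≤ 22, profit 5·7 + 2·5 = 45.

45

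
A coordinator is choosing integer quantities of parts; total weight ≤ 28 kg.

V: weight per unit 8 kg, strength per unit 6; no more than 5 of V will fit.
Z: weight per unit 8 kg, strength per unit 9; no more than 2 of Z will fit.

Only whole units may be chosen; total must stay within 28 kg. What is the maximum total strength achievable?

24

This is a bounded integer knapsack.
Z has the best ratio (9/8); taking only Z gives at most 2×9 = 18 (stopped by the supply cap of 2).
Mixing does better — 1×V and 2×Z: weight 24 ≤ 28, strength 1·6 + 2·9 = 24.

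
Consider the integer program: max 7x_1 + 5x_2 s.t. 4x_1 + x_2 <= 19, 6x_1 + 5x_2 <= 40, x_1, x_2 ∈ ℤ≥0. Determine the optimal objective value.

The continuous relaxation peaks at (3.93, 3.29) with value 43.93; rounding to a feasible lattice point costs some objective.
(x_1,x_2)=(4,3): 4·4+1·3=19≤19, 6·4+5·3=39≤40, objective 43.
(x_1,x_2)=(3,4): 4·3+1·4=16≤19, 6·3+5·4=38≤40, objective 41.
(x_1,x_2)=(4,2): 4·4+1·2=18≤19, 6·4+5·2=34≤40, objective 38.
No feasible integer point exceeds 43.

43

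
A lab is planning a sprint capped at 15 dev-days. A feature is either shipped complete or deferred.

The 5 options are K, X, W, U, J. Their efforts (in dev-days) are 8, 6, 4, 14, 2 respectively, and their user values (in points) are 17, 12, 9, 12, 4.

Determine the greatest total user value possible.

30

Treat it as a binary knapsack problem.
K + W + J: effort 8 + 4 + 2 = 14 ≤ 15, user value 17 + 9 + 4 = 30.
K + X: effort 8 + 6 = 14 ≤ 15, user value 17 + 12 = 29.
Best is K, W, and J with total user value 30.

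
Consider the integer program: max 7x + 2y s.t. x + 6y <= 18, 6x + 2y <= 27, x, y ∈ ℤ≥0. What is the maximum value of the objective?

30

Relaxing integrality, the LP optimum is 31.50 at (x,y) = (4.5, 0), which is not an integer point.
(x,y)=(4,1) is feasible, giving 30.
(x,y)=(4,0) is feasible, giving 28.
(x,y)=(3,2) is feasible, giving 25.
Maximum is 30 at (x,y)=(4,1).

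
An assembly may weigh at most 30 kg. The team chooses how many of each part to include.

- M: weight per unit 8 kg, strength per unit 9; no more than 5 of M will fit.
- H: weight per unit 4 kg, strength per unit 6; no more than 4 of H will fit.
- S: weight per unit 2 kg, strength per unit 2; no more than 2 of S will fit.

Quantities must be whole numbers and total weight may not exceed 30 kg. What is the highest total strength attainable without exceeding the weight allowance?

38

This is a bounded integer knapsack.
Take 2×M, 3×H, and 1×S: weight 30 ≤ 30, strength 2·9 + 3·6 + 1·2 = 38.
No other integer combination yields more.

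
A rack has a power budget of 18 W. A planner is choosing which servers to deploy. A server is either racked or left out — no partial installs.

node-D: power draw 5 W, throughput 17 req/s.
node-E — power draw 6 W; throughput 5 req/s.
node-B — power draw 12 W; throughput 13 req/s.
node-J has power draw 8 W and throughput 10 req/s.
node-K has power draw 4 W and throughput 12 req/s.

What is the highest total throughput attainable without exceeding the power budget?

39

Allowing fractional choices, the relaxed optimum would be about 40.1, but servers are indivisible.
node-D + node-B: power draw 5 + 12 = 17 ≤ 18, throughput 17 + 13 = 30.
node-D + node-E + node-K: power draw 5 + 6 + 4 = 15 ≤ 18, throughput 17 + 5 + 12 = 34.
node-D + node-J + node-K: power draw 5 + 8 + 4 = 17 ≤ 18, throughput 17 + 10 + 12 = 39.
Best is node-D, node-J, and node-K with total throughput 39.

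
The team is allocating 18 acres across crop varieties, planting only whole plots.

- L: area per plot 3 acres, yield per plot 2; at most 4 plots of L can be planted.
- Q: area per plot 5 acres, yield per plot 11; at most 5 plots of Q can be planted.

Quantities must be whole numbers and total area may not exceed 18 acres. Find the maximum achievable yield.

35

3×Q: area 15 ≤ 18, yield 3·11 = 33.
1×L and 3×Q: area 18 ≤ 18, yield 1·2 + 3·11 = 35.
Best is 35.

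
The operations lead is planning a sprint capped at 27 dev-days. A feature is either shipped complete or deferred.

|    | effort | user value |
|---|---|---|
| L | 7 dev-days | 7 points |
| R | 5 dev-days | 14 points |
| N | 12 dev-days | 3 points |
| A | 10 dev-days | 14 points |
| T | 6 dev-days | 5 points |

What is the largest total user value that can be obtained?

Allowing fractional choices, the relaxed optimum would be about 39.2, but features are indivisible.
R + N + A: effort 5 + 12 + 10 = 27 ≤ 27, user value 14 + 3 + 14 = 31.
L + R + A: effort 7 + 5 + 10 = 22 ≤ 27, user value 7 + 14 + 14 = 35.
R + A + T: effort 5 + 10 + 6 = 21 ≤ 27, user value 14 + 14 + 5 = 33.
Best is L, R, and A with total user value 35.

35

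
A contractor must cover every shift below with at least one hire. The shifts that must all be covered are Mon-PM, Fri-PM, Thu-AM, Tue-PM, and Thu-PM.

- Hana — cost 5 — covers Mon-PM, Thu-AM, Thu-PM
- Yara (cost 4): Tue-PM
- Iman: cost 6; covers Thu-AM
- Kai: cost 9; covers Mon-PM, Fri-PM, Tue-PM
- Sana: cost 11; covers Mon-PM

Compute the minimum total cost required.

14

This is a weighted set-cover instance.
The greedy cost-per-new-shift heuristic would pick Hana, Yara, and Kai for 18, but a cheaper cover exists.
Choose Hana and Kai: together they cover Mon-PM, Fri-PM, Thu-AM, Tue-PM, Thu-PM — every shift.
Total cost: 5 + 9 = 14.
No cover costs less than 14.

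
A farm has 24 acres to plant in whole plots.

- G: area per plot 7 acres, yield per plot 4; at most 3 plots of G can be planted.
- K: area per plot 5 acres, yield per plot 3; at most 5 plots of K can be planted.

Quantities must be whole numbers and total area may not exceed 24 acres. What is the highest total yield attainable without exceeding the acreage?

K has the best ratio (3/5); taking only K gives at most 4×3 = 12 (stopped by the area limit).
Mixing does better — 2×G and 2×K: area 24 ≤ 24, yield 2·4 + 2·3 = 14.

14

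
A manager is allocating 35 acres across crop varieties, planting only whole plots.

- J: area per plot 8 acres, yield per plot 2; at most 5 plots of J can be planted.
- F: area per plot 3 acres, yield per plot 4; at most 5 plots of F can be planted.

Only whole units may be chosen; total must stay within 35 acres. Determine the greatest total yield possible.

This is a bounded integer knapsack.
F has the best ratio (4/3); taking only F gives at most 5×4 = 20 (stopped by the supply cap of 5).
Mixing does better — 2×J and 5×F: area 31 ≤ 35, yield 2·2 + 5·4 = 24.

24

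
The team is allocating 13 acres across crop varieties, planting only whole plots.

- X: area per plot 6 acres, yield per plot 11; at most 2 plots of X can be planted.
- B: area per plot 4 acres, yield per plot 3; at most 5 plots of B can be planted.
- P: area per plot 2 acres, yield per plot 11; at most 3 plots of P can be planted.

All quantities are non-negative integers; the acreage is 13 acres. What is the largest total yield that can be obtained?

Take 1×X and 3×P: area 12 ≤ 13, yield 1·11 + 3·11 = 44.
P has the best ratio (11/2) and is taken to its limit of 3; remaining capacity is filled optimally with the others.

44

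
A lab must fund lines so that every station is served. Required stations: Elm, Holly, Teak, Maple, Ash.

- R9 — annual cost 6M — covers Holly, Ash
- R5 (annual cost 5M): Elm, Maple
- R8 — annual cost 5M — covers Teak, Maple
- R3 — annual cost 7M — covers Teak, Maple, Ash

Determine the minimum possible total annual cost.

This is an integer covering problem.
Choose R9, R5, and R8: together they cover Elm, Holly, Teak, Maple, Ash — every station.
Total annual cost: 6 + 5 + 5 = 16.

16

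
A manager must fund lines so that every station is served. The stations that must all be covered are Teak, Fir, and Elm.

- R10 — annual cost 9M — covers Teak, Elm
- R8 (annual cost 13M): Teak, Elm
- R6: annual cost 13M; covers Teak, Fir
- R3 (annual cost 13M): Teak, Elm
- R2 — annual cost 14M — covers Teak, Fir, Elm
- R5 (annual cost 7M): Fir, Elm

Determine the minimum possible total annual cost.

14

The greedy cost-per-new-station heuristic would pick R5 and R10 for 16, but a cheaper cover exists.
R2 alone covers Teak, Fir, Elm — every station.
Total annual cost: 14.
No cover costs less than 14.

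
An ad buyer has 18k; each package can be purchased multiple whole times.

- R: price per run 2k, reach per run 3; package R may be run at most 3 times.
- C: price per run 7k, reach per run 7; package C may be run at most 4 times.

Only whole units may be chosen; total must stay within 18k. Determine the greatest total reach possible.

20

1×R and 2×C: price 16 ≤ 18, reach 1·3 + 2·7 = 17.
2×R and 2×C: price 18 ≤ 18, reach 2·3 + 2·7 = 20.
Best is 20.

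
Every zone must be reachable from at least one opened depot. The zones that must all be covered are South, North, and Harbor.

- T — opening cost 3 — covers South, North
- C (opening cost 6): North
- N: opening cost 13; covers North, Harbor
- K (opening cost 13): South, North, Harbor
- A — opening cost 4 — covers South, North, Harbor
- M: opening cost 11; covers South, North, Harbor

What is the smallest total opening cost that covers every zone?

4

A alone covers South, North, Harbor — every zone.
Total opening cost: 4.
No cover costs less than 4.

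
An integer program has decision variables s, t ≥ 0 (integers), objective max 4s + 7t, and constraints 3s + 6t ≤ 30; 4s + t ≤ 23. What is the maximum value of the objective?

Relaxing integrality, the LP optimum is 37.57 at (s,t) = (5.14, 2.43), which is not an integer point.
(s,t)=(4,3): 3·4+6·3=30≤30, 4·4+1·3=19≤23, objective 37.
(s,t)=(5,2): 3·5+6·2=27≤30, 4·5+1·2=22≤23, objective 34.
No feasible integer point exceeds 37.

37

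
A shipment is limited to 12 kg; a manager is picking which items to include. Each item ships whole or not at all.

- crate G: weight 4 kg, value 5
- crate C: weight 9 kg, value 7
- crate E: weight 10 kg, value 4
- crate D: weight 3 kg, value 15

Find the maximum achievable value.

crate D: weight 3 ≤ 12, value 15.
crate G + crate D: weight 4 + 3 = 7 ≤ 12, value 5 + 15 = 20.
crate C + crate D: weight 9 + 3 = 12 ≤ 12, value 7 + 15 = 22.
Best is crate C and crate D with total value 22.

22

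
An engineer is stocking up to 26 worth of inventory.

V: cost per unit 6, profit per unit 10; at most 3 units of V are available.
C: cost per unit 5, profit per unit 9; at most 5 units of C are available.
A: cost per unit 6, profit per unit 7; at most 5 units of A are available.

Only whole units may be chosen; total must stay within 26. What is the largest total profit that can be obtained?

This is a bounded integer knapsack.
Take 1×V and 4×C: cost 26 ≤ 26, profit 1·10 + 4·9 = 46.
No other integer combination yields more.

46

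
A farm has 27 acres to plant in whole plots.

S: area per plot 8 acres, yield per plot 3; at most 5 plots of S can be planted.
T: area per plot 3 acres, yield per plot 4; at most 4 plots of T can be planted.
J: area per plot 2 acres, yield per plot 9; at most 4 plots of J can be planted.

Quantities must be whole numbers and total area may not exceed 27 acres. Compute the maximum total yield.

This is a bounded integer knapsack.
J has the best ratio (9/2); taking only J gives at most 4×9 = 36 (stopped by the supply cap of 4).
Mixing does better — 4×T and 4×J: area 20 ≤ 27, yield 4·4 + 4·9 = 52.

52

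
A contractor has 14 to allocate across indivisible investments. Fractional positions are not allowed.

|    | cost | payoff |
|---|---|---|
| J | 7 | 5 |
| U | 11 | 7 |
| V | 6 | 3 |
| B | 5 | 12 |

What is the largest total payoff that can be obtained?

17

This is an integer program with binary decision variables.
V + B: cost 6 + 5 = 11 ≤ 14, payoff 3 + 12 = 15.
J + B: cost 7 + 5 = 12 ≤ 14, payoff 5 + 12 = 17.
Best is J and B with total payoff 17.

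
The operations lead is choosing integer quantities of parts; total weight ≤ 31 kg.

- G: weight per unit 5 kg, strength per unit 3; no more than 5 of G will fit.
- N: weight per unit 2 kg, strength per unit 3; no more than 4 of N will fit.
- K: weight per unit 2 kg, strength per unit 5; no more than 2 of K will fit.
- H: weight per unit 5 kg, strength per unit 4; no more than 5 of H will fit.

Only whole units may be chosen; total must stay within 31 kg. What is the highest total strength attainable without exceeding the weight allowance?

35

K has the best ratio (5/2); taking only K gives at most 2×5 = 10 (stopped by the supply cap of 2).
Mixing does better — 3×N, 2×K, and 4×H: weight 30 ≤ 31, strength 3·3 + 2·5 + 4·4 = 35.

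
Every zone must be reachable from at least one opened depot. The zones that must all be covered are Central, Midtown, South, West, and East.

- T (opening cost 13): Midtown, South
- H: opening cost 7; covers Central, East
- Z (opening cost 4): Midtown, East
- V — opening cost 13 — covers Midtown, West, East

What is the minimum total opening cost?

The greedy cost-per-new-zone heuristic would pick Z, H, T, and V for 37, but a cheaper cover exists.
Choose T, H, and V: together they cover Central, Midtown, South, West, East — every zone.
Total opening cost: 13 + 7 + 13 = 33.
No cover costs less than 33.

33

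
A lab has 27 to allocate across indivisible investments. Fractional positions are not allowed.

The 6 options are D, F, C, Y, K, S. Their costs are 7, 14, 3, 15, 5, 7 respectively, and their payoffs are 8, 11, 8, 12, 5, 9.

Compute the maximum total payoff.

30

Allowing fractional choices, the relaxed optimum would be about 34.0, but investments are indivisible.
F + C + S: cost 14 + 3 + 7 = 24 ≤ 27, payoff 11 + 8 + 9 = 28.
C + Y + S: cost 3 + 15 + 7 = 25 ≤ 27, payoff 8 + 12 + 9 = 29.
D + C + K + S: cost 7 + 3 + 5 + 7 = 22 ≤ 27, payoff 8 + 8 + 5 + 9 = 30.
Best is D, C, K, and S with total payoff 30.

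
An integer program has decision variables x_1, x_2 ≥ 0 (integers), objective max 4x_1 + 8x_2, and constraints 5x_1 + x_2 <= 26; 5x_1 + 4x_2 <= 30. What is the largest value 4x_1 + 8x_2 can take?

56

The continuous relaxation peaks at (0, 7.5) with value 60.00; rounding to a feasible lattice point costs some objective.
(x_1,x_2)=(0,7): 5·0+1·7=7≤26, 5·0+4·7=28≤30, objective 56.
(x_1,x_2)=(1,6): 5·1+1·6=11≤26, 5·1+4·6=29≤30, objective 52.
(x_1,x_2)=(0,6): 5·0+1·6=6≤26, 5·0+4·6=24≤30, objective 48.
The best lattice point is (0,7), giving 56.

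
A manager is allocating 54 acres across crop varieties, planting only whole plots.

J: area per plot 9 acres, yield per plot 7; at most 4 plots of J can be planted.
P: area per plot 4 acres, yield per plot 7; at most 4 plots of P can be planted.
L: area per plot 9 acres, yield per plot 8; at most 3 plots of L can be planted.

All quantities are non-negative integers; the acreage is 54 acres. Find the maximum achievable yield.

1×J, 4×P, and 3×L: area 52 ≤ 54, yield 1·7 + 4·7 + 3·8 = 59.
2×J, 4×P, and 2×L: area 52 ≤ 54, yield 2·7 + 4·7 + 2·8 = 58.
Best is 59.

59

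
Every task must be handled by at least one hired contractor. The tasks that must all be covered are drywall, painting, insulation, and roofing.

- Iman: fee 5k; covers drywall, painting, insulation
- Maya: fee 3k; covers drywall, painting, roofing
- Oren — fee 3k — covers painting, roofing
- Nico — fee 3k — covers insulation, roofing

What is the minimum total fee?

Choose Maya and Nico: together they cover drywall, painting, insulation, roofing — every task.
Total fee: 3 + 3 = 6.
No cover costs less than 6.

6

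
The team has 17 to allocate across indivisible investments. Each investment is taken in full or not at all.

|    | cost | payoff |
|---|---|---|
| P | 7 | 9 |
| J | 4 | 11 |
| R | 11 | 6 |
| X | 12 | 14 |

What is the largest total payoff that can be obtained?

25

This is an integer program with binary decision variables.
Take J and X: cost 4 + 12 = 16 ≤ 17, payoff 11 + 14 = 25.
No other feasible combination does better.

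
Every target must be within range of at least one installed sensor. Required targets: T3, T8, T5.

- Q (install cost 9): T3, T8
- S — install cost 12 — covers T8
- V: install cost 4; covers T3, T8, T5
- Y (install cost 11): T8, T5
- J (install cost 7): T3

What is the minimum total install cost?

This is a weighted set-cover instance.
V alone covers T3, T8, T5 — every target.
Total install cost: 4.

4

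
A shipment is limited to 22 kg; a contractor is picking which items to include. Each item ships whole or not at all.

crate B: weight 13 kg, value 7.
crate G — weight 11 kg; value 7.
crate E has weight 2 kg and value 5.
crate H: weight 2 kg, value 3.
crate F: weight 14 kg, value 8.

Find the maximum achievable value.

Allowing fractional choices, the relaxed optimum would be about 19.0, but items are indivisible.
crate G + crate E + crate H: weight 11 + 2 + 2 = 15 ≤ 22, value 7 + 5 + 3 = 15.
crate E + crate H + crate F: weight 2 + 2 + 14 = 18 ≤ 22, value 5 + 3 + 8 = 16.
Best is crate E, crate H, and crate F with total value 16.

16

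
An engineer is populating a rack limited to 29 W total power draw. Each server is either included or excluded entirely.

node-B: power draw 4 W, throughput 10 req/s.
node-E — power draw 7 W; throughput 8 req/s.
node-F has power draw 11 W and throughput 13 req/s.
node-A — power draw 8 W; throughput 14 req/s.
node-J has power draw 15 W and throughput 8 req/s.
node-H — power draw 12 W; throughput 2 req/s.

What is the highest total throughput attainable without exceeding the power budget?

Treat it as a binary knapsack problem.
Allowing fractional choices, the relaxed optimum would be about 43.9, but servers are indivisible.
node-E + node-F + node-A: power draw 7 + 11 + 8 = 26 ≤ 29, throughput 8 + 13 + 14 = 35.
node-B + node-F + node-A: power draw 4 + 11 + 8 = 23 ≤ 29, throughput 10 + 13 + 14 = 37.
node-B + node-E + node-A: power draw 4 + 7 + 8 = 19 ≤ 29, throughput 10 + 8 + 14 = 32.
Best is node-B, node-F, and node-A with total throughput 37.

37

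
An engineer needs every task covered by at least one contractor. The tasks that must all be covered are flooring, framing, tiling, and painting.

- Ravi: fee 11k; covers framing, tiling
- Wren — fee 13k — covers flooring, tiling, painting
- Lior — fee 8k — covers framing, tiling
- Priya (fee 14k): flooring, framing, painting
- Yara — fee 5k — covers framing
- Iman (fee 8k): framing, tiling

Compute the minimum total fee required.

18

This is an integer covering problem.
The greedy cost-per-new-task heuristic would pick Lior and Wren for 21, but a cheaper cover exists.
Choose Wren and Yara: together they cover flooring, framing, tiling, painting — every task.
Total fee: 13 + 5 = 18.
No cover costs less than 18.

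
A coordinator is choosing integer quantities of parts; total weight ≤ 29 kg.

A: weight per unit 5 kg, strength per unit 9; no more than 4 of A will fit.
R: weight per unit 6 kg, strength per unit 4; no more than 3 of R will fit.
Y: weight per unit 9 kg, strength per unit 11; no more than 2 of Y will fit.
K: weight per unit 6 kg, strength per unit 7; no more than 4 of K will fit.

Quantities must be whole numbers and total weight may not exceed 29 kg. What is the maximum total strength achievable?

Take 4×A and 1×Y: weight 29 ≤ 29, strength 4·9 + 1·11 = 47.
A has the best ratio (9/5) and is taken to its limit of 4; remaining capacity is filled optimally with the others.

47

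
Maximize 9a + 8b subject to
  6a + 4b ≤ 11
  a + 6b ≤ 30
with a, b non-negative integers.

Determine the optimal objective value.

17

Relaxing integrality, the LP optimum is 22.00 at (a,b) = (0, 2.75), which is not an integer point.
(a,b)=(1,1) is feasible, giving 17.
(a,b)=(0,2) is feasible, giving 16.
Maximum is 17 at (a,b)=(1,1).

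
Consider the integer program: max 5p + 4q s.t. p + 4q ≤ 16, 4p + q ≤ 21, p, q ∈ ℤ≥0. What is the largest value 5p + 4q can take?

The continuous relaxation peaks at (4.53, 2.87) with value 34.13; rounding to a feasible lattice point costs some objective.
(p,q)=(4,3): 1·4+4·3=16≤16, 4·4+1·3=19≤21, objective 32.
(p,q)=(5,1): 1·5+4·1=9≤16, 4·5+1·1=21≤21, objective 29.
(p,q)=(4,2): 1·4+4·2=12≤16, 4·4+1·2=18≤21, objective 28.
The best lattice point is (4,3), giving 32.

32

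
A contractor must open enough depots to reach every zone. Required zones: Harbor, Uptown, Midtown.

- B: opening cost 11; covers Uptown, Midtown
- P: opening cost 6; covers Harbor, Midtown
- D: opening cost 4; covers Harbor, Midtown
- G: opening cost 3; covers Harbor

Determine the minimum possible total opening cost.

The greedy cost-per-new-zone heuristic would pick D and B for 15, but a cheaper cover exists.
Choose B and G: together they cover Harbor, Uptown, Midtown — every zone.
Total opening cost: 11 + 3 = 14.
No cover costs less than 14.

14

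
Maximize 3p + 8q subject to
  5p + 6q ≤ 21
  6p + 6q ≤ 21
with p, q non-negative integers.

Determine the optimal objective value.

24

(p,q)=(0,3): 5·0+6·3=18≤21, 6·0+6·3=18≤21, objective 24.
(p,q)=(1,2): 5·1+6·2=17≤21, 6·1+6·2=18≤21, objective 19.
The best lattice point is (0,3), giving 24.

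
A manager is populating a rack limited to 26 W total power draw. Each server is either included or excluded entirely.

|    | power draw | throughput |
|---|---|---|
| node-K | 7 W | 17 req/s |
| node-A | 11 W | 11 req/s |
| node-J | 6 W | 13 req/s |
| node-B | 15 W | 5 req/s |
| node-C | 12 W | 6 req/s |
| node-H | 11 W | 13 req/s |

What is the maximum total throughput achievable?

Take node-K, node-J, and node-H: power draw 7 + 6 + 11 = 24 ≤ 26, throughput 17 + 13 + 13 = 43.
No other feasible combination does better.

43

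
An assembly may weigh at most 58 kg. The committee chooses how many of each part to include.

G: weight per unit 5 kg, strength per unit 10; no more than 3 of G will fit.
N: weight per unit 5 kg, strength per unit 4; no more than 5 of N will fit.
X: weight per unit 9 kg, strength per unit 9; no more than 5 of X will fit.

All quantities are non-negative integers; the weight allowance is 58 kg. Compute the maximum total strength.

3×G, 3×N, and 3×X: weight 57 ≤ 58, strength 3·10 + 3·4 + 3·9 = 69.
3×G, 1×N, and 4×X: weight 56 ≤ 58, strength 3·10 + 1·4 + 4·9 = 70.
Best is 70.

70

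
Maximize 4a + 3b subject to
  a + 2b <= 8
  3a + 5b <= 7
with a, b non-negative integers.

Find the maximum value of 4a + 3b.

8

(a,b)=(2,0): 1·2+2·0=2≤8, 3·2+5·0=6≤7, objective 8.
(a,b)=(1,0): 1·1+2·0=1≤8, 3·1+5·0=3≤7, objective 4.
The best lattice point is (2,0), giving 8.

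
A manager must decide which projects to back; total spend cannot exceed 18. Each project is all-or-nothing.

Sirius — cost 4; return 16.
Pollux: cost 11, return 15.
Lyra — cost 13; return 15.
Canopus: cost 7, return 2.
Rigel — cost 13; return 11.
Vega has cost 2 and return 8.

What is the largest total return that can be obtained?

39

Allowing fractional choices, the relaxed optimum would be about 40.2, but projects are indivisible.
Sirius + Pollux + Vega: cost 4 + 11 + 2 = 17 ≤ 18, return 16 + 15 + 8 = 39.
Sirius + Pollux: cost 4 + 11 = 15 ≤ 18, return 16 + 15 = 31.
Best is Sirius, Pollux, and Vega with total return 39.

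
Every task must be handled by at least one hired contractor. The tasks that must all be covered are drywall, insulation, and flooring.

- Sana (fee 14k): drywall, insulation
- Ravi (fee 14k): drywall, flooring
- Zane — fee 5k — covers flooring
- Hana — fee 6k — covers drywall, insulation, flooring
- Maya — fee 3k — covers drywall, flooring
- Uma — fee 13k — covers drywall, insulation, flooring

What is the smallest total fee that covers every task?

This is an integer covering problem.
The greedy cost-per-new-task heuristic would pick Maya and Hana for 9, but a cheaper cover exists.
Hana alone covers drywall, insulation, flooring — every task.
Total fee: 6.
No cover costs less than 6.

6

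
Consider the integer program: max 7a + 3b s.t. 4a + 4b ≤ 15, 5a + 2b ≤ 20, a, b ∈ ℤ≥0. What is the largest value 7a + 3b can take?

21

Relaxing integrality, the LP optimum is 26.25 at (a,b) = (3.75, 0), which is not an integer point.
(a,b)=(3,0): 4·3+4·0=12≤15, 5·3+2·0=15≤20, objective 21.
(a,b)=(2,1): 4·2+4·1=12≤15, 5·2+2·1=12≤20, objective 17.
(a,b)=(2,0): 4·2+4·0=8≤15, 5·2+2·0=10≤20, objective 14.
No feasible integer point exceeds 21.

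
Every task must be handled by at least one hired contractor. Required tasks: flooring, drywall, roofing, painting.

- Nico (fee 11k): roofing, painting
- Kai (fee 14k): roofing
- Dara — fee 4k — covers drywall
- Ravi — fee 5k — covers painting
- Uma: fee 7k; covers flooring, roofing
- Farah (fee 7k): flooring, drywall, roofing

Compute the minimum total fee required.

12

Choose Ravi and Farah: together they cover flooring, drywall, roofing, painting — every task.
Total fee: 5 + 7 = 12.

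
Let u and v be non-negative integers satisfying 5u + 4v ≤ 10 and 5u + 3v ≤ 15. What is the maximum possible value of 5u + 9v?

Relaxing integrality, the LP optimum is 22.50 at (u,v) = (0, 2.5), which is not an integer point.
(u,v)=(0,2): 5·0+4·2=8≤10, 5·0+3·2=6≤15, objective 18.
(u,v)=(1,1): 5·1+4·1=9≤10, 5·1+3·1=8≤15, objective 14.
(u,v)=(0,1): 5·0+4·1=4≤10, 5·0+3·1=3≤15, objective 9.
Maximum is 18 at (u,v)=(0,2).

18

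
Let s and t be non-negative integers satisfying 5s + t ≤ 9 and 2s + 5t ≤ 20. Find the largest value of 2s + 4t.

Relaxing integrality, the LP optimum is 16.43 at (s,t) = (1.09, 3.57), which is not an integer point.
(s,t)=(0,4): 5·0+1·4=4≤9, 2·0+5·4=20≤20, objective 16.
(s,t)=(1,3): 5·1+1·3=8≤9, 2·1+5·3=17≤20, objective 14.
(s,t)=(0,3): 5·0+1·3=3≤9, 2·0+5·3=15≤20, objective 12.
The best lattice point is (0,4), giving 16.

16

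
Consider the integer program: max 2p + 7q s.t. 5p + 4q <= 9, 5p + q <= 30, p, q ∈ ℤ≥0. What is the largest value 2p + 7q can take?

Relaxing integrality, the LP optimum is 15.75 at (p,q) = (0, 2.25), which is not an integer point.
(p,q)=(0,2): 5·0+4·2=8≤9, 5·0+1·2=2≤30, objective 14.
(p,q)=(1,1): 5·1+4·1=9≤9, 5·1+1·1=6≤30, objective 9.
(p,q)=(0,1): 5·0+4·1=4≤9, 5·0+1·1=1≤30, objective 7.
No feasible integer point exceeds 14.

14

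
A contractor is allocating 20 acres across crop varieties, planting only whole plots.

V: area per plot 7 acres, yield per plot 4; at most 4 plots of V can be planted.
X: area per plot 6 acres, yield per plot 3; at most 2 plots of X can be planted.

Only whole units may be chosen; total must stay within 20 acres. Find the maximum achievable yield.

11

1×V and 2×X: area 19 ≤ 20, yield 1·4 + 2·3 = 10.
2×V and 1×X: area 20 ≤ 20, yield 2·4 + 1·3 = 11.
Best is 11.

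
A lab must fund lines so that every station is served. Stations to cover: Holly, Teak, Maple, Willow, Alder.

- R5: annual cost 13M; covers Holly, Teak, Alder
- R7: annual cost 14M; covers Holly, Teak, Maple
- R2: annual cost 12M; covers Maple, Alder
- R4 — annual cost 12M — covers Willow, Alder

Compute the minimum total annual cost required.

This is a weighted set-cover instance.
Choose R7 and R4: together they cover Holly, Teak, Maple, Willow, Alder — every station.
Total annual cost: 14 + 12 = 26.

26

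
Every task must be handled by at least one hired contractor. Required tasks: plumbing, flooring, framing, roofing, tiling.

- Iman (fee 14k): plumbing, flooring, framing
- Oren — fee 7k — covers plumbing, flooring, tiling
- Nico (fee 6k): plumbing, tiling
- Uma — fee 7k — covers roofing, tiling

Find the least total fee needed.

21

The greedy cost-per-new-task heuristic would pick Oren, Uma, and Iman for 28, but a cheaper cover exists.
Choose Iman and Uma: together they cover plumbing, flooring, framing, roofing, tiling — every task.
Total fee: 14 + 7 = 21.
No cover costs less than 21.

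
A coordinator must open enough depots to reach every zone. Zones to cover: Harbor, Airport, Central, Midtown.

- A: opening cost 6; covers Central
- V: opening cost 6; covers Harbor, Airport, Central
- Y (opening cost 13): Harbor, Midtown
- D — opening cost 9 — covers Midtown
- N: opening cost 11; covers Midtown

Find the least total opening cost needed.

15

Choose V and D: together they cover Harbor, Airport, Central, Midtown — every zone.
Total opening cost: 6 + 9 = 15.
No cover costs less than 15.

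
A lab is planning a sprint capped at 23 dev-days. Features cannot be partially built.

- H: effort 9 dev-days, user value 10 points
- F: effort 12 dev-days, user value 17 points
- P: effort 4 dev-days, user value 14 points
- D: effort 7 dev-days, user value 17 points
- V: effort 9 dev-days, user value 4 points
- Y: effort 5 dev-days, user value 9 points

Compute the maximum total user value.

Allowing fractional choices, the relaxed optimum would be about 49.9, but features are indivisible.
H + P + D: effort 9 + 4 + 7 = 20 ≤ 23, user value 10 + 14 + 17 = 41.
P + D + Y: effort 4 + 7 + 5 = 16 ≤ 23, user value 14 + 17 + 9 = 40.
F + P + D: effort 12 + 4 + 7 = 23 ≤ 23, user value 17 + 14 + 17 = 48.
Best is F, P, and D with total user value 48.

48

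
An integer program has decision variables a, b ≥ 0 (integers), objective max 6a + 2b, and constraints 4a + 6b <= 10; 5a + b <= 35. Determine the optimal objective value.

12

Relaxing integrality, the LP optimum is 15.00 at (a,b) = (2.5, 0), which is not an integer point.
(a,b)=(2,0): 4·2+6·0=8≤10, 5·2+1·0=10≤35, objective 12.
(a,b)=(1,1): 4·1+6·1=10≤10, 5·1+1·1=6≤35, objective 8.
(a,b)=(1,0): 4·1+6·0=4≤10, 5·1+1·0=5≤35, objective 6.
The best lattice point is (2,0), giving 12.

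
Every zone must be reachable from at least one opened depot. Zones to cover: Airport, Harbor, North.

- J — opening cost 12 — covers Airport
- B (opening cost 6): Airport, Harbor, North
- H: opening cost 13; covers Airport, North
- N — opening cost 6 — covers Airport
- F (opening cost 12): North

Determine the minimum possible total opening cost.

6

B alone covers Airport, Harbor, North — every zone.
Total opening cost: 6.
No cover costs less than 6.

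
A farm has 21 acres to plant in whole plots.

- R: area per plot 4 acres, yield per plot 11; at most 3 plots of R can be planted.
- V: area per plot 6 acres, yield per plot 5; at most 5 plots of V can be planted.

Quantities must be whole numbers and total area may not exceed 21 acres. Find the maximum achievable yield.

38

This is a bounded integer knapsack.
Take 3×R and 1×V: area 18 ≤ 21, yield 3·11 + 1·5 = 38.
R has the best ratio (11/4) and is taken to its limit of 3; remaining capacity is filled optimally with the others.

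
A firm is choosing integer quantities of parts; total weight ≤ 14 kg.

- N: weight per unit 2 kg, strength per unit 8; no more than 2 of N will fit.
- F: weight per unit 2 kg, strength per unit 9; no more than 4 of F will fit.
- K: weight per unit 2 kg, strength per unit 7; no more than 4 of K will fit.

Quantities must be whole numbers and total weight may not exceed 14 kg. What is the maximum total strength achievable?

2×N, 4×F, and 1×K: weight 14 ≤ 14, strength 2·8 + 4·9 + 1·7 = 59.
1×N, 4×F, and 2×K: weight 14 ≤ 14, strength 1·8 + 4·9 + 2·7 = 58.
Best is 59.

59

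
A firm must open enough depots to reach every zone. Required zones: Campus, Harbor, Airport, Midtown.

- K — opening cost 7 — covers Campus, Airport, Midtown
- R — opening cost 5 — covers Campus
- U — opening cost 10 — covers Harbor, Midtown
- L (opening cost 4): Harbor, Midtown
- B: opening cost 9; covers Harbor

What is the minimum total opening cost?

Choose K and L: together they cover Campus, Harbor, Airport, Midtown — every zone.
Total opening cost: 7 + 4 = 11.
No cover costs less than 11.

11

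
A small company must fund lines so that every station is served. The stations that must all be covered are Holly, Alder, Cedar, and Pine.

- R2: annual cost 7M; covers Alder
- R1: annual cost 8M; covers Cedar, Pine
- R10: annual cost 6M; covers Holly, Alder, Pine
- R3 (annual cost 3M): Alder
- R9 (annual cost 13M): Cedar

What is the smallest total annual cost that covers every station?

14

Choose R1 and R10: together they cover Holly, Alder, Cedar, Pine — every station.
Total annual cost: 8 + 6 = 14.
No cover costs less than 14.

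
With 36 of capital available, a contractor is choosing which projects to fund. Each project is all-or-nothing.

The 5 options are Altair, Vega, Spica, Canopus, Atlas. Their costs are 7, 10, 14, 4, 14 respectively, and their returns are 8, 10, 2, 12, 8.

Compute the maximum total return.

38

Allowing fractional choices, the relaxed optimum would be about 38.1, but projects are indivisible.
Altair + Vega + Canopus + Atlas: cost 7 + 10 + 4 + 14 = 35 ≤ 36, return 8 + 10 + 12 + 8 = 38.
Altair + Vega + Spica + Canopus: cost 7 + 10 + 14 + 4 = 35 ≤ 36, return 8 + 10 + 2 + 12 = 32.
Best is Altair, Vega, Canopus, and Atlas with total return 38.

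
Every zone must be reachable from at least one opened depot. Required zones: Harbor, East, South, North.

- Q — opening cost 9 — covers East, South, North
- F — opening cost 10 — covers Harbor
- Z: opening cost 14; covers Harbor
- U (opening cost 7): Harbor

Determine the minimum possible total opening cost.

16

Choose Q and U: together they cover Harbor, East, South, North — every zone.
Total opening cost: 9 + 7 = 16.
No cover costs less than 16.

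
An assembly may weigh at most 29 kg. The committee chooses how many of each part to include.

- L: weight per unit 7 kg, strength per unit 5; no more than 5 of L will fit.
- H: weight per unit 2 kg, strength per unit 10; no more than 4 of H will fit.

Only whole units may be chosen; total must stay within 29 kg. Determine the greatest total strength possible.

H has the best ratio (10/2); taking only H gives at most 4×10 = 40 (stopped by the supply cap of 4).
Mixing does better — 3×L and 4×H: weight 29 ≤ 29, strength 3·5 + 4·10 = 55.

55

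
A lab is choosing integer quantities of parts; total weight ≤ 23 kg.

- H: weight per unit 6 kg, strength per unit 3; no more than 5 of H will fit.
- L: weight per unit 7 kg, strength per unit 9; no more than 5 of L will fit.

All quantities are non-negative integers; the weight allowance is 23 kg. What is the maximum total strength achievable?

This is a bounded integer knapsack.
L has the best ratio (9/7); taking only L gives at most 3×9 = 27 (stopped by the weight limit).
Optimal: 3×L: weight 21 ≤ 23, strength 3·9 = 27.

27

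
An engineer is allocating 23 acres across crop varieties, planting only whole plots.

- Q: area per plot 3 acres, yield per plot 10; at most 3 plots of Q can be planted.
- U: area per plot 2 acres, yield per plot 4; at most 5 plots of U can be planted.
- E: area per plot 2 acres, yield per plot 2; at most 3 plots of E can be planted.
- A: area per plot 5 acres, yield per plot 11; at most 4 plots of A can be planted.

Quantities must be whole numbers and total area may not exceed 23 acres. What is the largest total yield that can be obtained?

60

3×Q, 2×U, and 2×A: area 23 ≤ 23, yield 3·10 + 2·4 + 2·11 = 60.
3×Q, 1×U, 1×E, and 2×A: area 23 ≤ 23, yield 3·10 + 1·4 + 1·2 + 2·11 = 58.
Best is 60.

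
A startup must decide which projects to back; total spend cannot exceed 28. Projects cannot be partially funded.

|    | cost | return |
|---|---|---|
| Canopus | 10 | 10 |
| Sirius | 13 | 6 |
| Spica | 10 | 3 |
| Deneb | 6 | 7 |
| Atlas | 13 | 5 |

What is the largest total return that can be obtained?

20

This is a 0-1 knapsack instance.
Take Canopus, Spica, and Deneb: cost 10 + 10 + 6 = 26 ≤ 28, return 10 + 3 + 7 = 20.
No other feasible combination does better.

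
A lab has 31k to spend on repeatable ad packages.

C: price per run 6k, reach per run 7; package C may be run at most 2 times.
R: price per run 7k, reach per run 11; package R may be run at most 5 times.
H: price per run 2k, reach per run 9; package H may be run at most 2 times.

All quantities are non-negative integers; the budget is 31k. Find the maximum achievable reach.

H has the best ratio (9/2); taking only H gives at most 2×9 = 18 (stopped by the supply cap of 2).
Mixing does better — 1×C, 3×R, and 2×H: price 31 ≤ 31, reach 1·7 + 3·11 + 2·9 = 58.

58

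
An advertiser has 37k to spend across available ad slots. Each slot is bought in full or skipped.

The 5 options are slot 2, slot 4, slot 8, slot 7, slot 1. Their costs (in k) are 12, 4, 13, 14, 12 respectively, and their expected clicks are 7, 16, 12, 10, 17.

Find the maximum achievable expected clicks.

45

Take slot 4, slot 8, and slot 1: cost 4 + 13 + 12 = 29 ≤ 37, expected clicks 16 + 12 + 17 = 45.
No other feasible combination does better.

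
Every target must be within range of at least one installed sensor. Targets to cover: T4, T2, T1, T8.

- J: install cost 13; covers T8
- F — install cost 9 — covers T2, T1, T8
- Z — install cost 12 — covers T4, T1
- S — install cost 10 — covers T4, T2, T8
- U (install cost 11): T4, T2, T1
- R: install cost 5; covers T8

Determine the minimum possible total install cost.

The greedy cost-per-new-target heuristic would pick F and S for 19, but a cheaper cover exists.
Choose U and R: together they cover T4, T2, T1, T8 — every target.
Total install cost: 11 + 5 = 16.
No cover costs less than 16.

16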